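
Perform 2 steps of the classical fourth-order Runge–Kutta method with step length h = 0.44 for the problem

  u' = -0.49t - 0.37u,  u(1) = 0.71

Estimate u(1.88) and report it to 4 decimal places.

RK4: k1 = f(t_n, u_n); k2 = f(t_n + h/2, u_n + (h/2)·k1); k3 = f(t_n + h/2, u_n + (h/2)·k2); k4 = f(t_n + h, u_n + h·k3); u_{n+1} = u_n + (h/6)·(k1 + 2k2 + 2k3 + k4).
t=1.000000, u=0.710000:
  k1 = f(1.000000, 0.710000) = -0.752700
  k2 = f(1.220000, 0.544406) = -0.799230
  k3 = f(1.220000, 0.534169) = -0.795443
  k4 = f(1.440000, 0.360005) = -0.838802
  u ← 0.710000 + (0.44/6)·(k1 + 2k2 + 2k3 + k4) = 0.359405
t=1.440000, u=0.359405:
  k1 = f(1.440000, 0.359405) = -0.838580
  k2 = f(1.660000, 0.174917) = -0.878119
  k3 = f(1.660000, 0.166218) = -0.874901
  k4 = f(1.880000, -0.025552) = -0.911746
  u ← 0.359405 + (0.44/6)·(k1 + 2k2 + 2k3 + k4) = -0.026062
u(1.88) ≈ -0.0261

-0.0261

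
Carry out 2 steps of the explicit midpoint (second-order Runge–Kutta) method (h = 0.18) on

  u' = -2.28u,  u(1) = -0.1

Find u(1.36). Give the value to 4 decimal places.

Midpoint: k1 = f(s_n, u_n); k2 = f(s_n + h/2, u_n + (h/2)·k1); u_{n+1} = u_n + h·k2.
s=1.000000, u=-0.100000:
  k1 = f(1.000000, -0.100000) = 0.228000
  k2 = f(1.090000, -0.079480) = 0.181214
  u ← -0.100000 + 0.18·0.181214 = -0.067381
s=1.180000, u=-0.067381:
  k1 = f(1.180000, -0.067381) = 0.153630
  k2 = f(1.270000, -0.053555) = 0.122105
  u ← -0.067381 + 0.18·0.122105 = -0.045403
u(1.36) ≈ -0.0454

-0.0454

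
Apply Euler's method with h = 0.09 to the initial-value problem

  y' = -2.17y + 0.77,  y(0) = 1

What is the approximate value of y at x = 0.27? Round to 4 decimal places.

0.6910

Euler: y_{n+1} = y_n + h·f(x_n, y_n).
x=0.000000, y=1.000000: f=-1.400000 → y ← 1.000000 + 0.09·(-1.400000) = 0.874000
x=0.090000, y=0.874000: f=-1.126580 → y ← 0.874000 + 0.09·(-1.126580) = 0.772608
x=0.180000, y=0.772608: f=-0.906559 → y ← 0.772608 + 0.09·(-0.906559) = 0.691017
y(0.27) ≈ 0.6910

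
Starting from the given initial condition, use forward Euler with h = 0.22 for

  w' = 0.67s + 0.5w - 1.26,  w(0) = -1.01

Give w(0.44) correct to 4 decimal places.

Euler: w_{n+1} = w_n + h·f(s_n, w_n).
s=0.000000, w=-1.010000: f=-1.765000 → w ← -1.010000 + 0.22·(-1.765000) = -1.398300
s=0.220000, w=-1.398300: f=-1.811750 → w ← -1.398300 + 0.22·(-1.811750) = -1.796885
w(0.44) ≈ -1.7969

-1.7969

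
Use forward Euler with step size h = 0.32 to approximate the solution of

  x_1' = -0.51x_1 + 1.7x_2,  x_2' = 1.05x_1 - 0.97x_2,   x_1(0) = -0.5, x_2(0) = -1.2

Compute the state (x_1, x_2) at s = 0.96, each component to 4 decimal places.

Euler on (x_1,x_2): x_1_{n+1} = x_1_n + h·x_1', x_2_{n+1} = x_2_n + h·x_2'.
0.000000: (-0.500000, -1.200000); f=(-1.785000, 0.639000) → (-1.071200, -0.995520)
0.320000: (-1.071200, -0.995520); f=(-1.146072, -0.159106) → (-1.437943, -1.046434)
0.640000: (-1.437943, -1.046434); f=(-1.045586, -0.494799) → (-1.772531, -1.204770)
(x_1(0.96), x_2(0.96)) ≈ (-1.7725, -1.2048)

-1.7725, -1.2048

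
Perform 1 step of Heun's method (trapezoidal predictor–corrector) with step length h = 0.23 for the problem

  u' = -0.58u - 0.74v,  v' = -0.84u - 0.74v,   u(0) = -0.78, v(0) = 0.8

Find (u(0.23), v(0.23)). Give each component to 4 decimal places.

Heun on (u,v): k1 = f(t_n, state_n); k2 = f(t_n + h, state_n + h·k1); state_{n+1} = state_n + (h/2)·(k1 + k2).
0.000000: (-0.780000, 0.800000)
  k1 = (-0.139600, 0.063200)
  predictor → (-0.812108, 0.814536)
  k2 = (-0.131734, 0.079414)
  → (-0.811203, 0.816401)
(u(0.23), v(0.23)) ≈ (-0.8112, 0.8164)

-0.8112, 0.8164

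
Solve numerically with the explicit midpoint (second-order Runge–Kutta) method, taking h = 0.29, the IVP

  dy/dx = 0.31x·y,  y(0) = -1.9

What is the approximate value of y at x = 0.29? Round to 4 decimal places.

-1.9248

Midpoint: k1 = f(x_n, y_n); k2 = f(x_n + h/2, y_n + (h/2)·k1); y_{n+1} = y_n + h·k2.
x=0.000000, y=-1.900000:
  k1 = f(0.000000, -1.900000) = 0.000000
  k2 = f(0.145000, -1.900000) = -0.085405
  y ← -1.900000 + 0.29·(-0.085405) = -1.924767
y(0.29) ≈ -1.9248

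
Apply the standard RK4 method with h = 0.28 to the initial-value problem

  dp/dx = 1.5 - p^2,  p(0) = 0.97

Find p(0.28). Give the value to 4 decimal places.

RK4: k1 = f(x_n, p_n); k2 = f(x_n + h/2, p_n + (h/2)·k1); k3 = f(x_n + h/2, p_n + (h/2)·k2); k4 = f(x_n + h, p_n + h·k3); p_{n+1} = p_n + (h/6)·(k1 + 2k2 + 2k3 + k4).
x=0.000000, p=0.970000:
  k1 = f(0.000000, 0.970000) = 0.559100
  k2 = f(0.140000, 1.048274) = 0.401122
  k3 = f(0.140000, 1.026157) = 0.447002
  k4 = f(0.280000, 1.095160) = 0.300623
  p ← 0.970000 + (0.28/6)·(k1 + 2k2 + 2k3 + k4) = 1.089279
p(0.28) ≈ 1.0893

1.0893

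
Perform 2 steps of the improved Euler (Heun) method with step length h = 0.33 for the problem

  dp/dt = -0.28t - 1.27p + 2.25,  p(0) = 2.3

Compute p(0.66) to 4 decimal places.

Heun: k1 = f(t_n, p_n); k2 = f(t_n + h, p_n + h·k1); p_{n+1} = p_n + (h/2)·(k1 + k2).
t=0.000000, p=2.300000:
  k1 = f(0.000000, 2.300000) = -0.671000
  k2 = f(0.330000, 2.078570) = -0.482184
  p ← 2.300000 + (0.33/2)·(-0.671000 + (-0.482184)) = 2.109725
t=0.330000, p=2.109725:
  k1 = f(0.330000, 2.109725) = -0.521750
  k2 = f(0.660000, 1.937547) = -0.395485
  p ← 2.109725 + (0.33/2)·(-0.521750 + (-0.395485)) = 1.958381
p(0.66) ≈ 1.9584

1.9584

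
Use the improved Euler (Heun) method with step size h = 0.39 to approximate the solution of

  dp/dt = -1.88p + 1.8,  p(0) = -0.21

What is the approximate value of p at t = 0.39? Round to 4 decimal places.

Heun: k1 = f(t_n, p_n); k2 = f(t_n + h, p_n + h·k1); p_{n+1} = p_n + (h/2)·(k1 + k2).
t=0.000000, p=-0.210000:
  k1 = f(0.000000, -0.210000) = 2.194800
  k2 = f(0.390000, 0.645972) = 0.585573
  p ← -0.210000 + (0.39/2)·(2.194800 + 0.585573) = 0.332173
p(0.39) ≈ 0.3322

0.3322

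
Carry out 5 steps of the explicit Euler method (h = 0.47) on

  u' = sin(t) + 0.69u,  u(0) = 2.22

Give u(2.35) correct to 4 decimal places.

11.2645

Euler: u_{n+1} = u_n + h·f(t_n, u_n).
t=0.000000, u=2.220000: f=1.531800 → u ← 2.220000 + 0.47·1.531800 = 2.939946
t=0.470000, u=2.939946: f=2.481449 → u ← 2.939946 + 0.47·2.481449 = 4.106227
t=0.940000, u=4.106227: f=3.640855 → u ← 4.106227 + 0.47·3.640855 = 5.817429
t=1.410000, u=5.817429: f=5.001126 → u ← 5.817429 + 0.47·5.001126 = 8.167958
t=1.880000, u=8.167958: f=6.588467 → u ← 8.167958 + 0.47·6.588467 = 11.264538
u(2.35) ≈ 11.2645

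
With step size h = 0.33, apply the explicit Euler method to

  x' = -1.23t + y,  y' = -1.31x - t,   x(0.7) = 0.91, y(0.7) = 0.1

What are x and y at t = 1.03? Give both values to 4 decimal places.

Euler on (x,y): x_{n+1} = x_n + h·x', y_{n+1} = y_n + h·y'.
0.700000: (0.910000, 0.100000); f=(-0.761000, -1.892100) → (0.658870, -0.524393)
(x(1.03), y(1.03)) ≈ (0.6589, -0.5244)

0.6589, -0.5244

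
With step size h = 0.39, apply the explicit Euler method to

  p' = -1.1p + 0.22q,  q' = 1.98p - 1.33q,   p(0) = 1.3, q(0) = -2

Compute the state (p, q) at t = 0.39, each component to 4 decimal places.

0.5707, 0.0413

Euler on (p,q): p_{n+1} = p_n + h·p', q_{n+1} = q_n + h·q'.
0.000000: (1.300000, -2.000000); f=(-1.870000, 5.234000) → (0.570700, 0.041260)
(p(0.39), q(0.39)) ≈ (0.5707, 0.0413)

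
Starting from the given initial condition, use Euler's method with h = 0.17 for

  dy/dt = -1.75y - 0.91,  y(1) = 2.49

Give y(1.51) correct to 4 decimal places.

0.5235

Euler: y_{n+1} = y_n + h·f(t_n, y_n).
t=1.000000, y=2.490000: f=-5.267500 → y ← 2.490000 + 0.17·(-5.267500) = 1.594525
t=1.170000, y=1.594525: f=-3.700419 → y ← 1.594525 + 0.17·(-3.700419) = 0.965454
t=1.340000, y=0.965454: f=-2.599544 → y ← 0.965454 + 0.17·(-2.599544) = 0.523531
y(1.51) ≈ 0.5235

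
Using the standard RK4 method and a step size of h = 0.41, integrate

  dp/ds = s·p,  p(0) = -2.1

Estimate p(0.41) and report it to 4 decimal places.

-2.2841

RK4: k1 = f(s_n, p_n); k2 = f(s_n + h/2, p_n + (h/2)·k1); k3 = f(s_n + h/2, p_n + (h/2)·k2); k4 = f(s_n + h, p_n + h·k3); p_{n+1} = p_n + (h/6)·(k1 + 2k2 + 2k3 + k4).
s=0.000000, p=-2.100000:
  k1 = f(0.000000, -2.100000) = 0.000000
  k2 = f(0.205000, -2.100000) = -0.430500
  k3 = f(0.205000, -2.188252) = -0.448592
  k4 = f(0.410000, -2.283923) = -0.936408
  p ← -2.100000 + (0.41/6)·(k1 + 2k2 + 2k3 + k4) = -2.284130
p(0.41) ≈ -2.2841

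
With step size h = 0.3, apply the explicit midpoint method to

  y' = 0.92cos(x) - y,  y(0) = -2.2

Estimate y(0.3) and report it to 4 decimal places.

Midpoint: k1 = f(x_n, y_n); k2 = f(x_n + h/2, y_n + (h/2)·k1); y_{n+1} = y_n + h·k2.
x=0.000000, y=-2.200000:
  k1 = f(0.000000, -2.200000) = 3.120000
  k2 = f(0.150000, -1.732000) = 2.641669
  y ← -2.200000 + 0.3·2.641669 = -1.407499
y(0.3) ≈ -1.4075

-1.4075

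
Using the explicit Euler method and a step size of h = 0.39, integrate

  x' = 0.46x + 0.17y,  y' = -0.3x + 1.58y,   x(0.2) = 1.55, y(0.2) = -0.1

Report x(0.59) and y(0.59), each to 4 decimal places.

Euler on (x,y): x_{n+1} = x_n + h·x', y_{n+1} = y_n + h·y'.
0.200000: (1.550000, -0.100000); f=(0.696000, -0.623000) → (1.821440, -0.342970)
(x(0.59), y(0.59)) ≈ (1.8214, -0.3430)

1.8214, -0.3430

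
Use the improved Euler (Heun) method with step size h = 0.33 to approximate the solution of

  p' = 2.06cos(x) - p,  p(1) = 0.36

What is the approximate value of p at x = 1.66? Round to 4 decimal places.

0.3608

Heun: k1 = f(x_n, p_n); k2 = f(x_n + h, p_n + h·k1); p_{n+1} = p_n + (h/2)·(k1 + k2).
x=1.000000, p=0.360000:
  k1 = f(1.000000, 0.360000) = 0.753023
  k2 = f(1.330000, 0.608498) = -0.117237
  p ← 0.360000 + (0.33/2)·(0.753023 + (-0.117237)) = 0.464905
x=1.330000, p=0.464905:
  k1 = f(1.330000, 0.464905) = 0.026356
  k2 = f(1.660000, 0.473602) = -0.657118
  p ← 0.464905 + (0.33/2)·(0.026356 + (-0.657118)) = 0.360829
p(1.66) ≈ 0.3608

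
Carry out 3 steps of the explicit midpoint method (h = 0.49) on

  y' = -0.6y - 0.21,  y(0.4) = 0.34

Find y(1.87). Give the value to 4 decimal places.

Midpoint: k1 = f(x_n, y_n); k2 = f(x_n + h/2, y_n + (h/2)·k1); y_{n+1} = y_n + h·k2.
x=0.400000, y=0.340000:
  k1 = f(0.400000, 0.340000) = -0.414000
  k2 = f(0.645000, 0.238570) = -0.353142
  y ← 0.340000 + 0.49·(-0.353142) = 0.166960
x=0.890000, y=0.166960:
  k1 = f(0.890000, 0.166960) = -0.310176
  k2 = f(1.135000, 0.090967) = -0.264580
  y ← 0.166960 + 0.49·(-0.264580) = 0.037316
x=1.380000, y=0.037316:
  k1 = f(1.380000, 0.037316) = -0.232390
  k2 = f(1.625000, -0.019619) = -0.198228
  y ← 0.037316 + 0.49·(-0.198228) = -0.059816
y(1.87) ≈ -0.0598

-0.0598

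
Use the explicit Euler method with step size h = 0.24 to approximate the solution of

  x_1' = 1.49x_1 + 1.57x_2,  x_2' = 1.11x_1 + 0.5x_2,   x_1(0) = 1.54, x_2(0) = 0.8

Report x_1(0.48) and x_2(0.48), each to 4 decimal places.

Euler on (x_1,x_2): x_1_{n+1} = x_1_n + h·x_1', x_2_{n+1} = x_2_n + h·x_2'.
0.000000: (1.540000, 0.800000); f=(3.550600, 2.109400) → (2.392144, 1.306256)
0.240000: (2.392144, 1.306256); f=(5.615116, 3.308408) → (3.739772, 2.100274)
(x_1(0.48), x_2(0.48)) ≈ (3.7398, 2.1003)

3.7398, 2.1003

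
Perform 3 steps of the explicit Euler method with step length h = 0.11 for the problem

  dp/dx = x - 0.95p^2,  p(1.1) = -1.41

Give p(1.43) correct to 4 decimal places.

Euler: p_{n+1} = p_n + h·f(x_n, p_n).
x=1.100000, p=-1.410000: f=-0.788695 → p ← -1.410000 + 0.11·(-0.788695) = -1.496756
x=1.210000, p=-1.496756: f=-0.918266 → p ← -1.496756 + 0.11·(-0.918266) = -1.597766
x=1.320000, p=-1.597766: f=-1.105212 → p ← -1.597766 + 0.11·(-1.105212) = -1.719339
p(1.43) ≈ -1.7193

-1.7193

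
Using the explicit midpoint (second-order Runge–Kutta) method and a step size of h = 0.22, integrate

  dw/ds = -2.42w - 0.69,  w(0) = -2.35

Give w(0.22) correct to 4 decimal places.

-1.5433

Midpoint: k1 = f(s_n, w_n); k2 = f(s_n + h/2, w_n + (h/2)·k1); w_{n+1} = w_n + h·k2.
s=0.000000, w=-2.350000:
  k1 = f(0.000000, -2.350000) = 4.997000
  k2 = f(0.110000, -1.800330) = 3.666799
  w ← -2.350000 + 0.22·3.666799 = -1.543304
w(0.22) ≈ -1.5433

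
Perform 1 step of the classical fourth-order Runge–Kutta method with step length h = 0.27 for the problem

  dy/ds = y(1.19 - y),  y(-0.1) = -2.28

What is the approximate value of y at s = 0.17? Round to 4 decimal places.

-10.0582

RK4: k1 = f(s_n, y_n); k2 = f(s_n + h/2, y_n + (h/2)·k1); k3 = f(s_n + h/2, y_n + (h/2)·k2); k4 = f(s_n + h, y_n + h·k3); y_{n+1} = y_n + (h/6)·(k1 + 2k2 + 2k3 + k4).
s=-0.100000, y=-2.280000:
  k1 = f(-0.100000, -2.280000) = -7.911600
  k2 = f(0.035000, -3.348066) = -15.193744
  k3 = f(0.035000, -4.331156) = -23.912983
  k4 = f(0.170000, -8.736505) = -86.722969
  y ← -2.280000 + (0.27/6)·(k1 + 2k2 + 2k3 + k4) = -10.058161
y(0.17) ≈ -10.0582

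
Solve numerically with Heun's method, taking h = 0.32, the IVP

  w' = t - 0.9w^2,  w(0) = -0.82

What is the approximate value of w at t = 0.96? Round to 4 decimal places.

-1.4739

Heun: k1 = f(t_n, w_n); k2 = f(t_n + h, w_n + h·k1); w_{n+1} = w_n + (h/2)·(k1 + k2).
t=0.000000, w=-0.820000:
  k1 = f(0.000000, -0.820000) = -0.605160
  k2 = f(0.320000, -1.013651) = -0.604740
  w ← -0.820000 + (0.32/2)·(-0.605160 + (-0.604740)) = -1.013584
t=0.320000, w=-1.013584:
  k1 = f(0.320000, -1.013584) = -0.604617
  k2 = f(0.640000, -1.207061) = -0.671298
  w ← -1.013584 + (0.32/2)·(-0.604617 + (-0.671298)) = -1.217730
t=0.640000, w=-1.217730:
  k1 = f(0.640000, -1.217730) = -0.694581
  k2 = f(0.960000, -1.439996) = -0.906230
  w ← -1.217730 + (0.32/2)·(-0.694581 + (-0.906230)) = -1.473860
w(0.96) ≈ -1.4739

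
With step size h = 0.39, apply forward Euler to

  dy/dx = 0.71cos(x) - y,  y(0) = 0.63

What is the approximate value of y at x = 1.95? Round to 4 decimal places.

0.2918

Euler: y_{n+1} = y_n + h·f(x_n, y_n).
x=0.000000, y=0.630000: f=0.080000 → y ← 0.630000 + 0.39·0.080000 = 0.661200
x=0.390000, y=0.661200: f=-0.004515 → y ← 0.661200 + 0.39·(-0.004515) = 0.659439
x=0.780000, y=0.659439: f=-0.154691 → y ← 0.659439 + 0.39·(-0.154691) = 0.599110
x=1.170000, y=0.599110: f=-0.322102 → y ← 0.599110 + 0.39·(-0.322102) = 0.473490
x=1.560000, y=0.473490: f=-0.465825 → y ← 0.473490 + 0.39·(-0.465825) = 0.291818
y(1.95) ≈ 0.2918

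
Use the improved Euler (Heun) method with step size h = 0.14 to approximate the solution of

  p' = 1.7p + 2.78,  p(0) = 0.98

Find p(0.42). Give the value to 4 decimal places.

Heun: k1 = f(x_n, p_n); k2 = f(x_n + h, p_n + h·k1); p_{n+1} = p_n + (h/2)·(k1 + k2).
x=0.000000, p=0.980000:
  k1 = f(0.000000, 0.980000) = 4.446000
  k2 = f(0.140000, 1.602440) = 5.504148
  p ← 0.980000 + (0.14/2)·(4.446000 + 5.504148) = 1.676510
x=0.140000, p=1.676510:
  k1 = f(0.140000, 1.676510) = 5.630068
  k2 = f(0.280000, 2.464720) = 6.970024
  p ← 1.676510 + (0.14/2)·(5.630068 + 6.970024) = 2.558517
x=0.280000, p=2.558517:
  k1 = f(0.280000, 2.558517) = 7.129478
  k2 = f(0.420000, 3.556644) = 8.826294
  p ← 2.558517 + (0.14/2)·(7.129478 + 8.826294) = 3.675421
p(0.42) ≈ 3.6754

3.6754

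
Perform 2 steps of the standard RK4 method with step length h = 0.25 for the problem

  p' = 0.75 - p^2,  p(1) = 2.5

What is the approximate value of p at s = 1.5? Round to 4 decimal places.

RK4: k1 = f(s_n, p_n); k2 = f(s_n + h/2, p_n + (h/2)·k1); k3 = f(s_n + h/2, p_n + (h/2)·k2); k4 = f(s_n + h, p_n + h·k3); p_{n+1} = p_n + (h/6)·(k1 + 2k2 + 2k3 + k4).
s=1.000000, p=2.500000:
  k1 = f(1.000000, 2.500000) = -5.500000
  k2 = f(1.125000, 1.812500) = -2.535156
  k3 = f(1.125000, 2.183105) = -4.015949
  k4 = f(1.250000, 1.496013) = -1.488054
  p ← 2.500000 + (0.25/6)·(k1 + 2k2 + 2k3 + k4) = 1.662906
s=1.250000, p=1.662906:
  k1 = f(1.250000, 1.662906) = -2.015255
  k2 = f(1.375000, 1.410999) = -1.240917
  k3 = f(1.375000, 1.507791) = -1.523434
  k4 = f(1.500000, 1.282047) = -0.893645
  p ← 1.662906 + (0.25/6)·(k1 + 2k2 + 2k3 + k4) = 1.311339
p(1.5) ≈ 1.3113

1.3113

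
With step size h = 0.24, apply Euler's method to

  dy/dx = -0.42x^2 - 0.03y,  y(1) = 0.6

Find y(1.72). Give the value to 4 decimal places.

0.1131

Euler: y_{n+1} = y_n + h·f(x_n, y_n).
x=1.000000, y=0.600000: f=-0.438000 → y ← 0.600000 + 0.24·(-0.438000) = 0.494880
x=1.240000, y=0.494880: f=-0.660638 → y ← 0.494880 + 0.24·(-0.660638) = 0.336327
x=1.480000, y=0.336327: f=-0.930058 → y ← 0.336327 + 0.24·(-0.930058) = 0.113113
y(1.72) ≈ 0.1131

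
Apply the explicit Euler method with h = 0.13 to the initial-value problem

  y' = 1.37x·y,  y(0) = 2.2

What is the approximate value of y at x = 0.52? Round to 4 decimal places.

Euler: y_{n+1} = y_n + h·f(x_n, y_n).
x=0.000000, y=2.200000: f=0.000000 → y ← 2.200000 + 0.13·0.000000 = 2.200000
x=0.130000, y=2.200000: f=0.391820 → y ← 2.200000 + 0.13·0.391820 = 2.250937
x=0.260000, y=2.250937: f=0.801784 → y ← 2.250937 + 0.13·0.801784 = 2.355168
x=0.390000, y=2.355168: f=1.258367 → y ← 2.355168 + 0.13·1.258367 = 2.518756
y(0.52) ≈ 2.5188

2.5188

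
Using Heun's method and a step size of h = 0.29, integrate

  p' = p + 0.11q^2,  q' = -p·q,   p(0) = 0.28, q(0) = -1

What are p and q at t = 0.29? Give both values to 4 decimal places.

Heun on (p,q): k1 = f(t_n, state_n); k2 = f(t_n + h, state_n + h·k1); state_{n+1} = state_n + (h/2)·(k1 + k2).
0.000000: (0.280000, -1.000000)
  k1 = (0.390000, 0.280000)
  predictor → (0.393100, -0.918800)
  k2 = (0.485961, 0.361180)
  → (0.407014, -0.907029)
(p(0.29), q(0.29)) ≈ (0.4070, -0.9070)

0.4070, -0.9070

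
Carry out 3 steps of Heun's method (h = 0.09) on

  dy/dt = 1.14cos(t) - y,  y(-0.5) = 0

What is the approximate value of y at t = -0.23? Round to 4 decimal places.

0.2514

Heun: k1 = f(t_n, y_n); k2 = f(t_n + h, y_n + h·k1); y_{n+1} = y_n + (h/2)·(k1 + k2).
t=-0.500000, y=0.000000:
  k1 = f(-0.500000, 0.000000) = 1.000444
  k2 = f(-0.410000, 0.090040) = 0.955478
  y ← 0.000000 + (0.09/2)·(1.000444 + 0.955478) = 0.088016
t=-0.410000, y=0.088016:
  k1 = f(-0.410000, 0.088016) = 0.957501
  k2 = f(-0.320000, 0.174192) = 0.907937
  y ← 0.088016 + (0.09/2)·(0.957501 + 0.907937) = 0.171961
t=-0.320000, y=0.171961:
  k1 = f(-0.320000, 0.171961) = 0.910167
  k2 = f(-0.230000, 0.253876) = 0.856103
  y ← 0.171961 + (0.09/2)·(0.910167 + 0.856103) = 0.251443
y(-0.23) ≈ 0.2514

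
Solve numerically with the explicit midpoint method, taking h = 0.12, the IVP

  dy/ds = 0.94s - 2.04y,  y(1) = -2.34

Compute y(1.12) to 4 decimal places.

-1.7315

Midpoint: k1 = f(s_n, y_n); k2 = f(s_n + h/2, y_n + (h/2)·k1); y_{n+1} = y_n + h·k2.
s=1.000000, y=-2.340000:
  k1 = f(1.000000, -2.340000) = 5.713600
  k2 = f(1.060000, -1.997184) = 5.070655
  y ← -2.340000 + 0.12·5.070655 = -1.731521
y(1.12) ≈ -1.7315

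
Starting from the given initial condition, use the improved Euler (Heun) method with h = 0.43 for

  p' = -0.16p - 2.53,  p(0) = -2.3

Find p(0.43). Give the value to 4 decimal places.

Heun: k1 = f(t_n, p_n); k2 = f(t_n + h, p_n + h·k1); p_{n+1} = p_n + (h/2)·(k1 + k2).
t=0.000000, p=-2.300000:
  k1 = f(0.000000, -2.300000) = -2.162000
  k2 = f(0.430000, -3.229660) = -2.013254
  p ← -2.300000 + (0.43/2)·(-2.162000 + (-2.013254)) = -3.197680
p(0.43) ≈ -3.1977

-3.1977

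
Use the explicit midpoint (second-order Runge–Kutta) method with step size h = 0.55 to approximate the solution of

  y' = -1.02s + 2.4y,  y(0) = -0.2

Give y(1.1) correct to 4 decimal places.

-3.1955

Midpoint: k1 = f(s_n, y_n); k2 = f(s_n + h/2, y_n + (h/2)·k1); y_{n+1} = y_n + h·k2.
s=0.000000, y=-0.200000:
  k1 = f(0.000000, -0.200000) = -0.480000
  k2 = f(0.275000, -0.332000) = -1.077300
  y ← -0.200000 + 0.55·(-1.077300) = -0.792515
s=0.550000, y=-0.792515:
  k1 = f(0.550000, -0.792515) = -2.463036
  k2 = f(0.825000, -1.469850) = -4.369140
  y ← -0.792515 + 0.55·(-4.369140) = -3.195542
y(1.1) ≈ -3.1955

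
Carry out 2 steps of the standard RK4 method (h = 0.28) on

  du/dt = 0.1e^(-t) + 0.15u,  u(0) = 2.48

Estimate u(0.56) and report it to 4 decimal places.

RK4: k1 = f(t_n, u_n); k2 = f(t_n + h/2, u_n + (h/2)·k1); k3 = f(t_n + h/2, u_n + (h/2)·k2); k4 = f(t_n + h, u_n + h·k3); u_{n+1} = u_n + (h/6)·(k1 + 2k2 + 2k3 + k4).
t=0.000000, u=2.480000:
  k1 = f(0.000000, 2.480000) = 0.472000
  k2 = f(0.140000, 2.546080) = 0.468848
  k3 = f(0.140000, 2.545639) = 0.468782
  k4 = f(0.280000, 2.611259) = 0.467267
  u ← 2.480000 + (0.28/6)·(k1 + 2k2 + 2k3 + k4) = 2.611345
t=0.280000, u=2.611345:
  k1 = f(0.280000, 2.611345) = 0.467280
  k2 = f(0.420000, 2.676764) = 0.467219
  k3 = f(0.420000, 2.676755) = 0.467218
  k4 = f(0.560000, 2.742166) = 0.468446
  u ← 2.611345 + (0.28/6)·(k1 + 2k2 + 2k3 + k4) = 2.742226
u(0.56) ≈ 2.7422

2.7422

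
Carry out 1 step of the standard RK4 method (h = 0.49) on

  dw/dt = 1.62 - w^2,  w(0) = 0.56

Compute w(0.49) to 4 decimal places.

RK4: k1 = f(t_n, w_n); k2 = f(t_n + h/2, w_n + (h/2)·k1); k3 = f(t_n + h/2, w_n + (h/2)·k2); k4 = f(t_n + h, w_n + h·k3); w_{n+1} = w_n + (h/6)·(k1 + 2k2 + 2k3 + k4).
t=0.000000, w=0.560000:
  k1 = f(0.000000, 0.560000) = 1.306400
  k2 = f(0.245000, 0.880068) = 0.845480
  k3 = f(0.245000, 0.767143) = 1.031492
  k4 = f(0.490000, 1.065431) = 0.484856
  w ← 0.560000 + (0.49/6)·(k1 + 2k2 + 2k3 + k4) = 1.012858
w(0.49) ≈ 1.0129

1.0129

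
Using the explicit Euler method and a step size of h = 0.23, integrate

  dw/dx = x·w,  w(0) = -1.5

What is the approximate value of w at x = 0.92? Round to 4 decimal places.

-2.0236

Euler: w_{n+1} = w_n + h·f(x_n, w_n).
x=0.000000, w=-1.500000: f=0.000000 → w ← -1.500000 + 0.23·0.000000 = -1.500000
x=0.230000, w=-1.500000: f=-0.345000 → w ← -1.500000 + 0.23·(-0.345000) = -1.579350
x=0.460000, w=-1.579350: f=-0.726501 → w ← -1.579350 + 0.23·(-0.726501) = -1.746445
x=0.690000, w=-1.746445: f=-1.205047 → w ← -1.746445 + 0.23·(-1.205047) = -2.023606
w(0.92) ≈ -2.0236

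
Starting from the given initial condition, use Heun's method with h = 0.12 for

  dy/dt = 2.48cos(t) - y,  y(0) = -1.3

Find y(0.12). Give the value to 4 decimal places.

Heun: k1 = f(t_n, y_n); k2 = f(t_n + h, y_n + h·k1); y_{n+1} = y_n + (h/2)·(k1 + k2).
t=0.000000, y=-1.300000:
  k1 = f(0.000000, -1.300000) = 3.780000
  k2 = f(0.120000, -0.846400) = 3.308565
  y ← -1.300000 + (0.12/2)·(3.780000 + 3.308565) = -0.874686
y(0.12) ≈ -0.8747

-0.8747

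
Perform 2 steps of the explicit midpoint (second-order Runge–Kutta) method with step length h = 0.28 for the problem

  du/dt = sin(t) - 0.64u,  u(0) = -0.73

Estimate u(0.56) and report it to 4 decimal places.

-0.3713

Midpoint: k1 = f(t_n, u_n); k2 = f(t_n + h/2, u_n + (h/2)·k1); u_{n+1} = u_n + h·k2.
t=0.000000, u=-0.730000:
  k1 = f(0.000000, -0.730000) = 0.467200
  k2 = f(0.140000, -0.664592) = 0.564882
  u ← -0.730000 + 0.28·0.564882 = -0.571833
t=0.280000, u=-0.571833:
  k1 = f(0.280000, -0.571833) = 0.642329
  k2 = f(0.420000, -0.481907) = 0.716181
  u ← -0.571833 + 0.28·0.716181 = -0.371302
u(0.56) ≈ -0.3713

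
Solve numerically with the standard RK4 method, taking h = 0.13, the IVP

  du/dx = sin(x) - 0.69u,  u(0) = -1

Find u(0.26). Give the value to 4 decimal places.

RK4: k1 = f(x_n, u_n); k2 = f(x_n + h/2, u_n + (h/2)·k1); k3 = f(x_n + h/2, u_n + (h/2)·k2); k4 = f(x_n + h, u_n + h·k3); u_{n+1} = u_n + (h/6)·(k1 + 2k2 + 2k3 + k4).
x=0.000000, u=-1.000000:
  k1 = f(0.000000, -1.000000) = 0.690000
  k2 = f(0.065000, -0.955150) = 0.724008
  k3 = f(0.065000, -0.952939) = 0.722482
  k4 = f(0.130000, -0.906077) = 0.754827
  u ← -1.000000 + (0.13/6)·(k1 + 2k2 + 2k3 + k4) = -0.906014
x=0.130000, u=-0.906014:
  k1 = f(0.130000, -0.906014) = 0.754784
  k2 = f(0.195000, -0.856953) = 0.785064
  k3 = f(0.195000, -0.854985) = 0.783706
  k4 = f(0.260000, -0.804132) = 0.811932
  u ← -0.906014 + (0.13/6)·(k1 + 2k2 + 2k3 + k4) = -0.804089
u(0.26) ≈ -0.8041

-0.8041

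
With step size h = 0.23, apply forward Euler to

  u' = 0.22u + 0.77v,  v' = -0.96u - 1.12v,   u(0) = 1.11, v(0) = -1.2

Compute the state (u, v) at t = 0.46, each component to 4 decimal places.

0.8007, -1.0539

Euler on (u,v): u_{n+1} = u_n + h·u', v_{n+1} = v_n + h·v'.
0.000000: (1.110000, -1.200000); f=(-0.679800, 0.278400) → (0.953646, -1.135968)
0.230000: (0.953646, -1.135968); f=(-0.664893, 0.356784) → (0.800721, -1.053908)
(u(0.46), v(0.46)) ≈ (0.8007, -1.0539)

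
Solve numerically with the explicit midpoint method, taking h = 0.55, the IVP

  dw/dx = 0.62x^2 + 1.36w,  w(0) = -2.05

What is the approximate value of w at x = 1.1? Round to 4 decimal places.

Midpoint: k1 = f(x_n, w_n); k2 = f(x_n + h/2, w_n + (h/2)·k1); w_{n+1} = w_n + h·k2.
x=0.000000, w=-2.050000:
  k1 = f(0.000000, -2.050000) = -2.788000
  k2 = f(0.275000, -2.816700) = -3.783825
  w ← -2.050000 + 0.55·(-3.783825) = -4.131103
x=0.550000, w=-4.131103:
  k1 = f(0.550000, -4.131103) = -5.430751
  k2 = f(0.825000, -5.624560) = -7.227414
  w ← -4.131103 + 0.55·(-7.227414) = -8.106181
w(1.1) ≈ -8.1062

-8.1062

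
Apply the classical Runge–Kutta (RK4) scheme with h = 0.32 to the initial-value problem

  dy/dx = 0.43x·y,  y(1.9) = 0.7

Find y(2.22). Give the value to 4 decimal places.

0.9294

RK4: k1 = f(x_n, y_n); k2 = f(x_n + h/2, y_n + (h/2)·k1); k3 = f(x_n + h/2, y_n + (h/2)·k2); k4 = f(x_n + h, y_n + h·k3); y_{n+1} = y_n + (h/6)·(k1 + 2k2 + 2k3 + k4).
x=1.900000, y=0.700000:
  k1 = f(1.900000, 0.700000) = 0.571900
  k2 = f(2.060000, 0.791504) = 0.701114
  k3 = f(2.060000, 0.812178) = 0.719428
  k4 = f(2.220000, 0.930217) = 0.887985
  y ← 0.700000 + (0.32/6)·(k1 + 2k2 + 2k3 + k4) = 0.929385
y(2.22) ≈ 0.9294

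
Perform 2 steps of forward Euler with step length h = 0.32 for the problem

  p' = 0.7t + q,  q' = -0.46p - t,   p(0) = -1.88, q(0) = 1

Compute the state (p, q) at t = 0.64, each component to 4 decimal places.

-1.0798, 1.4040

Euler on (p,q): p_{n+1} = p_n + h·p', q_{n+1} = q_n + h·q'.
0.000000: (-1.880000, 1.000000); f=(1.000000, 0.864800) → (-1.560000, 1.276736)
0.320000: (-1.560000, 1.276736); f=(1.500736, 0.397600) → (-1.079764, 1.403968)
(p(0.64), q(0.64)) ≈ (-1.0798, 1.4040)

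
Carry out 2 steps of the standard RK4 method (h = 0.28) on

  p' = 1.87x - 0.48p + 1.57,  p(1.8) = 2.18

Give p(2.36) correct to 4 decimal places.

4.3586

RK4: k1 = f(x_n, p_n); k2 = f(x_n + h/2, p_n + (h/2)·k1); k3 = f(x_n + h/2, p_n + (h/2)·k2); k4 = f(x_n + h, p_n + h·k3); p_{n+1} = p_n + (h/6)·(k1 + 2k2 + 2k3 + k4).
x=1.800000, p=2.180000:
  k1 = f(1.800000, 2.180000) = 3.889600
  k2 = f(1.940000, 2.724544) = 3.890019
  k3 = f(1.940000, 2.724603) = 3.889991
  k4 = f(2.080000, 3.269197) = 3.890385
  p ← 2.180000 + (0.28/6)·(k1 + 2k2 + 2k3 + k4) = 3.269200
x=2.080000, p=3.269200:
  k1 = f(2.080000, 3.269200) = 3.890384
  k2 = f(2.220000, 3.813854) = 3.890750
  k3 = f(2.220000, 3.813905) = 3.890725
  k4 = f(2.360000, 4.358603) = 3.891070
  p ← 3.269200 + (0.28/6)·(k1 + 2k2 + 2k3 + k4) = 4.358606
p(2.36) ≈ 4.3586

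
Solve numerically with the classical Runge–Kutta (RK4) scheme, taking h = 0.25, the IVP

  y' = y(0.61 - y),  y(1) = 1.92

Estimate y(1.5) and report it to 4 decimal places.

RK4: k1 = f(x_n, y_n); k2 = f(x_n + h/2, y_n + (h/2)·k1); k3 = f(x_n + h/2, y_n + (h/2)·k2); k4 = f(x_n + h, y_n + h·k3); y_{n+1} = y_n + (h/6)·(k1 + 2k2 + 2k3 + k4).
x=1.000000, y=1.920000:
  k1 = f(1.000000, 1.920000) = -2.515200
  k2 = f(1.125000, 1.605600) = -1.598535
  k3 = f(1.125000, 1.720183) = -1.909718
  k4 = f(1.250000, 1.442570) = -1.201042
  y ← 1.920000 + (0.25/6)·(k1 + 2k2 + 2k3 + k4) = 1.472802
x=1.250000, y=1.472802:
  k1 = f(1.250000, 1.472802) = -1.270737
  k2 = f(1.375000, 1.313960) = -0.924975
  k3 = f(1.375000, 1.357180) = -1.014058
  k4 = f(1.500000, 1.219288) = -0.742897
  y ← 1.472802 + (0.25/6)·(k1 + 2k2 + 2k3 + k4) = 1.227315
y(1.5) ≈ 1.2273

1.2273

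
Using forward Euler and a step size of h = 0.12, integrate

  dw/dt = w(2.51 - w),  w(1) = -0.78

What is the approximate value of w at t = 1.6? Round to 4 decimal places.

Euler: w_{n+1} = w_n + h·f(t_n, w_n).
t=1.000000, w=-0.780000: f=-2.566200 → w ← -0.780000 + 0.12·(-2.566200) = -1.087944
t=1.120000, w=-1.087944: f=-3.914362 → w ← -1.087944 + 0.12·(-3.914362) = -1.557667
t=1.240000, w=-1.557667: f=-6.336073 → w ← -1.557667 + 0.12·(-6.336073) = -2.317996
t=1.360000, w=-2.317996: f=-11.191276 → w ← -2.317996 + 0.12·(-11.191276) = -3.660949
t=1.480000, w=-3.660949: f=-22.591532 → w ← -3.660949 + 0.12·(-22.591532) = -6.371933
w(1.6) ≈ -6.3719

-6.3719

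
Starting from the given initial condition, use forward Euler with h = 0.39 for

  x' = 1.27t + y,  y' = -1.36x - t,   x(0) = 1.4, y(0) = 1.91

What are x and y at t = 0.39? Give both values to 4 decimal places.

2.1449, 1.1674

Euler on (x,y): x_{n+1} = x_n + h·x', y_{n+1} = y_n + h·y'.
0.000000: (1.400000, 1.910000); f=(1.910000, -1.904000) → (2.144900, 1.167440)
(x(0.39), y(0.39)) ≈ (2.1449, 1.1674)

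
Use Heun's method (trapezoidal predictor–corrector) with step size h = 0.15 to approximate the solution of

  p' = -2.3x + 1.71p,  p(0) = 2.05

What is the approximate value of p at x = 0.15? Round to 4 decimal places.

2.6174

Heun: k1 = f(x_n, p_n); k2 = f(x_n + h, p_n + h·k1); p_{n+1} = p_n + (h/2)·(k1 + k2).
x=0.000000, p=2.050000:
  k1 = f(0.000000, 2.050000) = 3.505500
  k2 = f(0.150000, 2.575825) = 4.059661
  p ← 2.050000 + (0.15/2)·(3.505500 + 4.059661) = 2.617387
p(0.15) ≈ 2.6174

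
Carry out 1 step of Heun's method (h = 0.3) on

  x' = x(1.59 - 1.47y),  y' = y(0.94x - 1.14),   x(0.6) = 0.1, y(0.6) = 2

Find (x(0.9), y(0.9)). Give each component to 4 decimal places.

0.0759, 1.4630

Heun on (x,y): k1 = f(t_n, state_n); k2 = f(t_n + h, state_n + h·k1); state_{n+1} = state_n + (h/2)·(k1 + k2).
0.600000: (0.100000, 2.000000)
  k1 = (-0.135000, -2.092000)
  predictor → (0.059500, 1.372400)
  k2 = (-0.025432, -1.487778)
  → (0.075935, 1.463033)
(x(0.9), y(0.9)) ≈ (0.0759, 1.4630)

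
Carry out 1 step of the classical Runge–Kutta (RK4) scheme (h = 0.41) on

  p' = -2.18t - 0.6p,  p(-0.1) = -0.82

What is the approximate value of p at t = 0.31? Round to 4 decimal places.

-0.7311

RK4: k1 = f(t_n, p_n); k2 = f(t_n + h/2, p_n + (h/2)·k1); k3 = f(t_n + h/2, p_n + (h/2)·k2); k4 = f(t_n + h, p_n + h·k3); p_{n+1} = p_n + (h/6)·(k1 + 2k2 + 2k3 + k4).
t=-0.100000, p=-0.820000:
  k1 = f(-0.100000, -0.820000) = 0.710000
  k2 = f(0.105000, -0.674450) = 0.175770
  k3 = f(0.105000, -0.783967) = 0.241480
  k4 = f(0.310000, -0.720993) = -0.243204
  p ← -0.820000 + (0.41/6)·(k1 + 2k2 + 2k3 + k4) = -0.731078
p(0.31) ≈ -0.7311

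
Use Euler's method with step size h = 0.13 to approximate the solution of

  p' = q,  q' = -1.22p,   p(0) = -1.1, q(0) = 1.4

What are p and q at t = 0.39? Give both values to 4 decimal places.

-0.4897, 1.8332

Euler on (p,q): p_{n+1} = p_n + h·p', q_{n+1} = q_n + h·q'.
0.000000: (-1.100000, 1.400000); f=(1.400000, 1.342000) → (-0.918000, 1.574460)
0.130000: (-0.918000, 1.574460); f=(1.574460, 1.119960) → (-0.713320, 1.720055)
0.260000: (-0.713320, 1.720055); f=(1.720055, 0.870251) → (-0.489713, 1.833187)
(p(0.39), q(0.39)) ≈ (-0.4897, 1.8332)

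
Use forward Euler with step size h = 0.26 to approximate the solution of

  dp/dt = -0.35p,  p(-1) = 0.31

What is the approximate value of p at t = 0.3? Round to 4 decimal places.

0.1924

Euler: p_{n+1} = p_n + h·f(t_n, p_n).
t=-1.000000, p=0.310000: f=-0.108500 → p ← 0.310000 + 0.26·(-0.108500) = 0.281790
t=-0.740000, p=0.281790: f=-0.098626 → p ← 0.281790 + 0.26·(-0.098626) = 0.256147
t=-0.480000, p=0.256147: f=-0.089651 → p ← 0.256147 + 0.26·(-0.089651) = 0.232838
t=-0.220000, p=0.232838: f=-0.081493 → p ← 0.232838 + 0.26·(-0.081493) = 0.211649
t=0.040000, p=0.211649: f=-0.074077 → p ← 0.211649 + 0.26·(-0.074077) = 0.192389
p(0.3) ≈ 0.1924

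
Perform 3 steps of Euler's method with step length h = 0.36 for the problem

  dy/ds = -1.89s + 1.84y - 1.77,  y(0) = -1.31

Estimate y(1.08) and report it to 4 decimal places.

Euler: y_{n+1} = y_n + h·f(s_n, y_n).
s=0.000000, y=-1.310000: f=-4.180400 → y ← -1.310000 + 0.36·(-4.180400) = -2.814944
s=0.360000, y=-2.814944: f=-7.629897 → y ← -2.814944 + 0.36·(-7.629897) = -5.561707
s=0.720000, y=-5.561707: f=-13.364341 → y ← -5.561707 + 0.36·(-13.364341) = -10.372870
y(1.08) ≈ -10.3729

-10.3729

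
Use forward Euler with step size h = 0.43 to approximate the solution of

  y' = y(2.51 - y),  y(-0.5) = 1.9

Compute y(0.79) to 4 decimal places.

Euler: y_{n+1} = y_n + h·f(s_n, y_n).
s=-0.500000, y=1.900000: f=1.159000 → y ← 1.900000 + 0.43·1.159000 = 2.398370
s=-0.070000, y=2.398370: f=0.267730 → y ← 2.398370 + 0.43·0.267730 = 2.513494
s=0.360000, y=2.513494: f=-0.008782 → y ← 2.513494 + 0.43·(-0.008782) = 2.509718
y(0.79) ≈ 2.5097

2.5097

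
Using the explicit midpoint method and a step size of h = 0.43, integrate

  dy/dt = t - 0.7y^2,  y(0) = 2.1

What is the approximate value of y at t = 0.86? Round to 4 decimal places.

Midpoint: k1 = f(t_n, y_n); k2 = f(t_n + h/2, y_n + (h/2)·k1); y_{n+1} = y_n + h·k2.
t=0.000000, y=2.100000:
  k1 = f(0.000000, 2.100000) = -3.087000
  k2 = f(0.215000, 1.436295) = -1.229060
  y ← 2.100000 + 0.43·(-1.229060) = 1.571504
t=0.430000, y=1.571504:
  k1 = f(0.430000, 1.571504) = -1.298738
  k2 = f(0.645000, 1.292275) = -0.523983
  y ← 1.571504 + 0.43·(-0.523983) = 1.346191
y(0.86) ≈ 1.3462

1.3462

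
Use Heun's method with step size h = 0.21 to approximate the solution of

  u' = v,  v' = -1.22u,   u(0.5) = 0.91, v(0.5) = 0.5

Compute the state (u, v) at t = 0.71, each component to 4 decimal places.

Heun on (u,v): k1 = f(t_n, state_n); k2 = f(t_n + h, state_n + h·k1); state_{n+1} = state_n + (h/2)·(k1 + k2).
0.500000: (0.910000, 0.500000)
  k1 = (0.500000, -1.110200)
  predictor → (1.015000, 0.266858)
  k2 = (0.266858, -1.238300)
  → (0.990520, 0.253407)
(u(0.71), v(0.71)) ≈ (0.9905, 0.2534)

0.9905, 0.2534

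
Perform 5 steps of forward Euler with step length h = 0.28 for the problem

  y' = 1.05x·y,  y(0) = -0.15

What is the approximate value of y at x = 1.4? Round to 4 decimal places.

-0.3134

Euler: y_{n+1} = y_n + h·f(x_n, y_n).
x=0.000000, y=-0.150000: f=0.000000 → y ← -0.150000 + 0.28·0.000000 = -0.150000
x=0.280000, y=-0.150000: f=-0.044100 → y ← -0.150000 + 0.28·(-0.044100) = -0.162348
x=0.560000, y=-0.162348: f=-0.095461 → y ← -0.162348 + 0.28·(-0.095461) = -0.189077
x=0.840000, y=-0.189077: f=-0.166766 → y ← -0.189077 + 0.28·(-0.166766) = -0.235771
x=1.120000, y=-0.235771: f=-0.277267 → y ← -0.235771 + 0.28·(-0.277267) = -0.313406
y(1.4) ≈ -0.3134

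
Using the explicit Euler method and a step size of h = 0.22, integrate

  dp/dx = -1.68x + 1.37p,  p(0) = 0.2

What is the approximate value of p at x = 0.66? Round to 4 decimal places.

0.1724

Euler: p_{n+1} = p_n + h·f(x_n, p_n).
x=0.000000, p=0.200000: f=0.274000 → p ← 0.200000 + 0.22·0.274000 = 0.260280
x=0.220000, p=0.260280: f=-0.013016 → p ← 0.260280 + 0.22·(-0.013016) = 0.257416
x=0.440000, p=0.257416: f=-0.386540 → p ← 0.257416 + 0.22·(-0.386540) = 0.172378
p(0.66) ≈ 0.1724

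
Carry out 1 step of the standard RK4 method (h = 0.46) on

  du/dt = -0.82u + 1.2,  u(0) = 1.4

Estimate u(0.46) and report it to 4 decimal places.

1.4199

RK4: k1 = f(t_n, u_n); k2 = f(t_n + h/2, u_n + (h/2)·k1); k3 = f(t_n + h/2, u_n + (h/2)·k2); k4 = f(t_n + h, u_n + h·k3); u_{n+1} = u_n + (h/6)·(k1 + 2k2 + 2k3 + k4).
t=0.000000, u=1.400000:
  k1 = f(0.000000, 1.400000) = 0.052000
  k2 = f(0.230000, 1.411960) = 0.042193
  k3 = f(0.230000, 1.409704) = 0.044042
  k4 = f(0.460000, 1.420260) = 0.035387
  u ← 1.400000 + (0.46/6)·(k1 + 2k2 + 2k3 + k4) = 1.419922
u(0.46) ≈ 1.4199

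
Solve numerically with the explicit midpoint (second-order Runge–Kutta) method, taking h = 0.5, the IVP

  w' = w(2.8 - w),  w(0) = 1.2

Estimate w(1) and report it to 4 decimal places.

2.5228

Midpoint: k1 = f(x_n, w_n); k2 = f(x_n + h/2, w_n + (h/2)·k1); w_{n+1} = w_n + h·k2.
x=0.000000, w=1.200000:
  k1 = f(0.000000, 1.200000) = 1.920000
  k2 = f(0.250000, 1.680000) = 1.881600
  w ← 1.200000 + 0.5·1.881600 = 2.140800
x=0.500000, w=2.140800:
  k1 = f(0.500000, 2.140800) = 1.411215
  k2 = f(0.750000, 2.493604) = 0.764031
  w ← 2.140800 + 0.5·0.764031 = 2.522815
w(1) ≈ 2.5228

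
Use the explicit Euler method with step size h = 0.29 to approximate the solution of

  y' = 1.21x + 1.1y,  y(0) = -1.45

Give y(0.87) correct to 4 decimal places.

Euler: y_{n+1} = y_n + h·f(x_n, y_n).
x=0.000000, y=-1.450000: f=-1.595000 → y ← -1.450000 + 0.29·(-1.595000) = -1.912550
x=0.290000, y=-1.912550: f=-1.752905 → y ← -1.912550 + 0.29·(-1.752905) = -2.420892
x=0.580000, y=-2.420892: f=-1.961182 → y ← -2.420892 + 0.29·(-1.961182) = -2.989635
y(0.87) ≈ -2.9896

-2.9896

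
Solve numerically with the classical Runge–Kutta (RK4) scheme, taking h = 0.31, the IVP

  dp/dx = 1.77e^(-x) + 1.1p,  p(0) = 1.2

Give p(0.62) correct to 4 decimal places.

3.5869

RK4: k1 = f(x_n, p_n); k2 = f(x_n + h/2, p_n + (h/2)·k1); k3 = f(x_n + h/2, p_n + (h/2)·k2); k4 = f(x_n + h, p_n + h·k3); p_{n+1} = p_n + (h/6)·(k1 + 2k2 + 2k3 + k4).
x=0.000000, p=1.200000:
  k1 = f(0.000000, 1.200000) = 3.090000
  k2 = f(0.155000, 1.678950) = 3.362700
  k3 = f(0.155000, 1.721218) = 3.409195
  k4 = f(0.310000, 2.256851) = 3.780737
  p ← 1.200000 + (0.31/6)·(k1 + 2k2 + 2k3 + k4) = 2.254751
x=0.310000, p=2.254751:
  k1 = f(0.310000, 2.254751) = 3.778427
  k2 = f(0.465000, 2.840407) = 4.236246
  k3 = f(0.465000, 2.911369) = 4.314305
  k4 = f(0.620000, 3.592185) = 4.903565
  p ← 2.254751 + (0.31/6)·(k1 + 2k2 + 2k3 + k4) = 3.586877
p(0.62) ≈ 3.5869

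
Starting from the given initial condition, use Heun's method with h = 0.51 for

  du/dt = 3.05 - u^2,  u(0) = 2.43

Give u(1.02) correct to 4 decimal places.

Heun: k1 = f(t_n, u_n); k2 = f(t_n + h, u_n + h·k1); u_{n+1} = u_n + (h/2)·(k1 + k2).
t=0.000000, u=2.430000:
  k1 = f(0.000000, 2.430000) = -2.854900
  k2 = f(0.510000, 0.974001) = 2.101322
  u ← 2.430000 + (0.51/2)·(-2.854900 + 2.101322) = 2.237838
t=0.510000, u=2.237838:
  k1 = f(0.510000, 2.237838) = -1.957917
  k2 = f(1.020000, 1.239300) = 1.514136
  u ← 2.237838 + (0.51/2)·(-1.957917 + 1.514136) = 2.124673
u(1.02) ≈ 2.1247

2.1247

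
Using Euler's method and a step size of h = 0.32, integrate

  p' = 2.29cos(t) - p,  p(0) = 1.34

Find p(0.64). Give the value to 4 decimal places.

Euler: p_{n+1} = p_n + h·f(t_n, p_n).
t=0.000000, p=1.340000: f=0.950000 → p ← 1.340000 + 0.32·0.950000 = 1.644000
t=0.320000, p=1.644000: f=0.529749 → p ← 1.644000 + 0.32·0.529749 = 1.813520
p(0.64) ≈ 1.8135

1.8135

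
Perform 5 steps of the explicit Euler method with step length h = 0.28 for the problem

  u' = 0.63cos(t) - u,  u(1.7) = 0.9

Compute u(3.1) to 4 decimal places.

Euler: u_{n+1} = u_n + h·f(t_n, u_n).
t=1.700000, u=0.900000: f=-0.981172 → u ← 0.900000 + 0.28·(-0.981172) = 0.625272
t=1.980000, u=0.625272: f=-0.875936 → u ← 0.625272 + 0.28·(-0.875936) = 0.380010
t=2.260000, u=0.380010: f=-0.780641 → u ← 0.380010 + 0.28·(-0.780641) = 0.161430
t=2.540000, u=0.161430: f=-0.680825 → u ← 0.161430 + 0.28·(-0.680825) = -0.029201
t=2.820000, u=-0.029201: f=-0.568501 → u ← -0.029201 + 0.28·(-0.568501) = -0.188381
u(3.1) ≈ -0.1884

-0.1884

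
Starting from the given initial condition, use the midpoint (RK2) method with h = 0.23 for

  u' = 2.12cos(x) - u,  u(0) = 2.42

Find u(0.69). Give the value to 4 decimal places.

2.1752

Midpoint: k1 = f(x_n, u_n); k2 = f(x_n + h/2, u_n + (h/2)·k1); u_{n+1} = u_n + h·k2.
x=0.000000, u=2.420000:
  k1 = f(0.000000, 2.420000) = -0.300000
  k2 = f(0.115000, 2.385500) = -0.279503
  u ← 2.420000 + 0.23·(-0.279503) = 2.355714
x=0.230000, u=2.355714:
  k1 = f(0.230000, 2.355714) = -0.291542
  k2 = f(0.345000, 2.322187) = -0.327107
  u ← 2.355714 + 0.23·(-0.327107) = 2.280480
x=0.460000, u=2.280480:
  k1 = f(0.460000, 2.280480) = -0.380848
  k2 = f(0.575000, 2.236682) = -0.457594
  u ← 2.280480 + 0.23·(-0.457594) = 2.175233
u(0.69) ≈ 2.1752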